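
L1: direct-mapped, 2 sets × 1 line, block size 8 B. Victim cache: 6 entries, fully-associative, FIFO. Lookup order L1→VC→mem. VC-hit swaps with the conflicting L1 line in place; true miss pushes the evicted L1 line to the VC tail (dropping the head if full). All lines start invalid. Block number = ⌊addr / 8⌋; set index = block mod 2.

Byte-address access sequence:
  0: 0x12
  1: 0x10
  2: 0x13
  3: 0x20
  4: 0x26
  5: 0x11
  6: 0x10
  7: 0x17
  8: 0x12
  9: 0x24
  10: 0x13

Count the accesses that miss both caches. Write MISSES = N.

MISSES = 2

0: 0x12 (blk 2, set 0) → MISS  vc=[]
1: 0x10 (blk 2, set 0) → L1-HIT  vc=[]
2: 0x13 (blk 2, set 0) → L1-HIT  vc=[]
3: 0x20 (blk 4, set 0) → MISS  vc=[2]
4: 0x26 (blk 4, set 0) → L1-HIT  vc=[2]
5: 0x11 (blk 2, set 0) → VC-HIT  vc=[4]
6: 0x10 (blk 2, set 0) → L1-HIT  vc=[4]
7: 0x17 (blk 2, set 0) → L1-HIT  vc=[4]
8: 0x12 (blk 2, set 0) → L1-HIT  vc=[4]
9: 0x24 (blk 4, set 0) → VC-HIT  vc=[2]
10: 0x13 (blk 2, set 0) → VC-HIT  vc=[4]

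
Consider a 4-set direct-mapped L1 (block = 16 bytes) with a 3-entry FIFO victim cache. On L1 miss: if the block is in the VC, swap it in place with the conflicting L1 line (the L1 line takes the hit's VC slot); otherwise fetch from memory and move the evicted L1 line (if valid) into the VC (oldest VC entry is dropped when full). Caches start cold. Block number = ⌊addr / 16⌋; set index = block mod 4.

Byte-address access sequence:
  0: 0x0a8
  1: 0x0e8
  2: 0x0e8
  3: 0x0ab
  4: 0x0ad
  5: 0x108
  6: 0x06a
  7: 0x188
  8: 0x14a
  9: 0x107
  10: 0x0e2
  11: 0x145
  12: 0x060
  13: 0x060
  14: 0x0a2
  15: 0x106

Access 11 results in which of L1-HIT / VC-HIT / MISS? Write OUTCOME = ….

OUTCOME = VC-HIT

0: 0xa8 (blk 10, set 2) → MISS  vc=[]
1: 0xe8 (blk 14, set 2) → MISS  vc=[10]
2: 0xe8 (blk 14, set 2) → L1-HIT  vc=[10]
3: 0xab (blk 10, set 2) → VC-HIT  vc=[14]
4: 0xad (blk 10, set 2) → L1-HIT  vc=[14]
5: 0x108 (blk 16, set 0) → MISS  vc=[14]
6: 0x6a (blk 6, set 2) → MISS  vc=[14, 10]
7: 0x188 (blk 24, set 0) → MISS  vc=[14, 10, 16]
8: 0x14a (blk 20, set 0) → MISS  vc=[10, 16, 24]
9: 0x107 (blk 16, set 0) → VC-HIT  vc=[10, 20, 24]
10: 0xe2 (blk 14, set 2) → MISS  vc=[20, 24, 6]
11: 0x145 (blk 20, set 0) → VC-HIT  vc=[16, 24, 6]
12: 0x60 (blk 6, set 2) → VC-HIT  vc=[16, 24, 14]
13: 0x60 (blk 6, set 2) → L1-HIT  vc=[16, 24, 14]
14: 0xa2 (blk 10, set 2) → MISS  vc=[24, 14, 6]
15: 0x106 (blk 16, set 0) → MISS  vc=[14, 6, 20]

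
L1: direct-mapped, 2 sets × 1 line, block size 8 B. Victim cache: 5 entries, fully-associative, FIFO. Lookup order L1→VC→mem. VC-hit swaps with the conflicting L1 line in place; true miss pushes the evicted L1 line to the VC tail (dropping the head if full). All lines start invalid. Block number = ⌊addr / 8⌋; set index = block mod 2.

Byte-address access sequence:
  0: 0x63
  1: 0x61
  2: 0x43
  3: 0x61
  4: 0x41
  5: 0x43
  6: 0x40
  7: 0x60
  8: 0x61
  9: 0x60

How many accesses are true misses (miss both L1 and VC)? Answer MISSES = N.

0: 0x63 (blk 12, set 0) → MISS  vc=[]
1: 0x61 (blk 12, set 0) → L1-HIT  vc=[]
2: 0x43 (blk 8, set 0) → MISS  vc=[12]
3: 0x61 (blk 12, set 0) → VC-HIT  vc=[8]
4: 0x41 (blk 8, set 0) → VC-HIT  vc=[12]
5: 0x43 (blk 8, set 0) → L1-HIT  vc=[12]
6: 0x40 (blk 8, set 0) → L1-HIT  vc=[12]
7: 0x60 (blk 12, set 0) → VC-HIT  vc=[8]
8: 0x61 (blk 12, set 0) → L1-HIT  vc=[8]
9: 0x60 (blk 12, set 0) → L1-HIT  vc=[8]

MISSES = 2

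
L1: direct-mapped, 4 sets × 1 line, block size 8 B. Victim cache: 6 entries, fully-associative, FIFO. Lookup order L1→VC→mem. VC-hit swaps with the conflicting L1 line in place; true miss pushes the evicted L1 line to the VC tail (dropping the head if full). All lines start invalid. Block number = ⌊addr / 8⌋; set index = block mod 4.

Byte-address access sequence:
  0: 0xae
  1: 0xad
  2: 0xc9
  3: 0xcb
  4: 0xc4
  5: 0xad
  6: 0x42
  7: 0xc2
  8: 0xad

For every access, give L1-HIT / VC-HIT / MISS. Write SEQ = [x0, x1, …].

0: 0xae (blk 21, set 1) → MISS  vc=[]
1: 0xad (blk 21, set 1) → L1-HIT  vc=[]
2: 0xc9 (blk 25, set 1) → MISS  vc=[21]
3: 0xcb (blk 25, set 1) → L1-HIT  vc=[21]
4: 0xc4 (blk 24, set 0) → MISS  vc=[21]
5: 0xad (blk 21, set 1) → VC-HIT  vc=[25]
6: 0x42 (blk 8, set 0) → MISS  vc=[25, 24]
7: 0xc2 (blk 24, set 0) → VC-HIT  vc=[25, 8]
8: 0xad (blk 21, set 1) → L1-HIT  vc=[25, 8]

SEQ = [MISS, L1-HIT, MISS, L1-HIT, MISS, VC-HIT, MISS, VC-HIT, L1-HIT]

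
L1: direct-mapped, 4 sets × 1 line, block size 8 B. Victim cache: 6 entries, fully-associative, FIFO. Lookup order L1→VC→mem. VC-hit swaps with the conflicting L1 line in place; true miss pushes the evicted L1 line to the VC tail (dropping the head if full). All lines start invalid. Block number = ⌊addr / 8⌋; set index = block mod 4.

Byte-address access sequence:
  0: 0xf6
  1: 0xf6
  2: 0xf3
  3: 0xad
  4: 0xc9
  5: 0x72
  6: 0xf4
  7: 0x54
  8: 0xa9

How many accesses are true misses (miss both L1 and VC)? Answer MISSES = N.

MISSES = 5

  [0] addr=0xf6 blk=30 s=2: MISS | VC []
  [1] addr=0xf6 blk=30 s=2: L1-HIT | VC []
  [2] addr=0xf3 blk=30 s=2: L1-HIT | VC []
  [3] addr=0xad blk=21 s=1: MISS | VC []
  [4] addr=0xc9 blk=25 s=1: MISS | VC [21]
  [5] addr=0x72 blk=14 s=2: MISS | VC [21, 30]
  [6] addr=0xf4 blk=30 s=2: VC-HIT | VC [21, 14]
  [7] addr=0x54 blk=10 s=2: MISS | VC [21, 14, 30]
  [8] addr=0xa9 blk=21 s=1: VC-HIT | VC [25, 14, 30]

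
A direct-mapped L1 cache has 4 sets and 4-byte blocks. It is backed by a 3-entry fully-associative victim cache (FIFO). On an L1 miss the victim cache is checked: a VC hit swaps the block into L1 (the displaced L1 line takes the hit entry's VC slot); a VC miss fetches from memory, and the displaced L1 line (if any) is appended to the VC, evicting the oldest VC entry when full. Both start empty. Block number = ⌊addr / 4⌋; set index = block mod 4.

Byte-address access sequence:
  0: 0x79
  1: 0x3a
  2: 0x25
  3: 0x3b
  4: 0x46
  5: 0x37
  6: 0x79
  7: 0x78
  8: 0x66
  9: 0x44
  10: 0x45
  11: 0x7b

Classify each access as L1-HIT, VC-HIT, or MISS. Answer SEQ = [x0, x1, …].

#0 0x79→b30/s2 MISS; vc=[]
#1 0x3a→b14/s2 MISS; vc=[30]
#2 0x25→b9/s1 MISS; vc=[30]
#3 0x3b→b14/s2 L1-HIT; vc=[30]
#4 0x46→b17/s1 MISS; vc=[30,9]
#5 0x37→b13/s1 MISS; vc=[30,9,17]
#6 0x79→b30/s2 VC-HIT; vc=[14,9,17]
#7 0x78→b30/s2 L1-HIT; vc=[14,9,17]
#8 0x66→b25/s1 MISS; vc=[9,17,13]
#9 0x44→b17/s1 VC-HIT; vc=[9,25,13]
#10 0x45→b17/s1 L1-HIT; vc=[9,25,13]
#11 0x7b→b30/s2 L1-HIT; vc=[9,25,13]

SEQ = [MISS, MISS, MISS, L1-HIT, MISS, MISS, VC-HIT, L1-HIT, MISS, VC-HIT, L1-HIT, L1-HIT]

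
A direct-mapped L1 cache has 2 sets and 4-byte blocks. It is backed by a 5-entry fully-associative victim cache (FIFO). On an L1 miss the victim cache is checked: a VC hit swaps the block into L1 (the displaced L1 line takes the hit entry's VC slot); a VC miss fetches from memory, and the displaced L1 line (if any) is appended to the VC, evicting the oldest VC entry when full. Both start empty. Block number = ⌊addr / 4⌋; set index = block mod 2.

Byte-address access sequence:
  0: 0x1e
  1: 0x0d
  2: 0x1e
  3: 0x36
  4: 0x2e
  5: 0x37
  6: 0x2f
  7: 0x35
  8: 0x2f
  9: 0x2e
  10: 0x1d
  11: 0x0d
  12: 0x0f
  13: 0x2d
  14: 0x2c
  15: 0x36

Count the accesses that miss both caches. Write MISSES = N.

MISSES = 4

0: 0x1e (blk 7, set 1) → MISS  vc=[]
1: 0xd (blk 3, set 1) → MISS  vc=[7]
2: 0x1e (blk 7, set 1) → VC-HIT  vc=[3]
3: 0x36 (blk 13, set 1) → MISS  vc=[3, 7]
4: 0x2e (blk 11, set 1) → MISS  vc=[3, 7, 13]
5: 0x37 (blk 13, set 1) → VC-HIT  vc=[3, 7, 11]
6: 0x2f (blk 11, set 1) → VC-HIT  vc=[3, 7, 13]
7: 0x35 (blk 13, set 1) → VC-HIT  vc=[3, 7, 11]
8: 0x2f (blk 11, set 1) → VC-HIT  vc=[3, 7, 13]
9: 0x2e (blk 11, set 1) → L1-HIT  vc=[3, 7, 13]
10: 0x1d (blk 7, set 1) → VC-HIT  vc=[3, 11, 13]
11: 0xd (blk 3, set 1) → VC-HIT  vc=[7, 11, 13]
12: 0xf (blk 3, set 1) → L1-HIT  vc=[7, 11, 13]
13: 0x2d (blk 11, set 1) → VC-HIT  vc=[7, 3, 13]
14: 0x2c (blk 11, set 1) → L1-HIT  vc=[7, 3, 13]
15: 0x36 (blk 13, set 1) → VC-HIT  vc=[7, 3, 11]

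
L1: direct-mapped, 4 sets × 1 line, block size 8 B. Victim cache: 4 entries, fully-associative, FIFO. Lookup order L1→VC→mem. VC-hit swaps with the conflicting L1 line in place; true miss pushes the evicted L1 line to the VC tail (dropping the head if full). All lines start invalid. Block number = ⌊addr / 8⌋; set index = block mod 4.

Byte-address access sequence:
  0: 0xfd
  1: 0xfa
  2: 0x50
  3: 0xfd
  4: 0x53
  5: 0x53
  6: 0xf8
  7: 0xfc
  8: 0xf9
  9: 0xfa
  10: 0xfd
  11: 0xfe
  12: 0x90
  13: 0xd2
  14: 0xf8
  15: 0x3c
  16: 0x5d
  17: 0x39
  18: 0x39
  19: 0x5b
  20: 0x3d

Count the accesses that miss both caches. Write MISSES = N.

MISSES = 6

  [0] addr=0xfd blk=31 s=3: MISS | VC []
  [1] addr=0xfa blk=31 s=3: L1-HIT | VC []
  [2] addr=0x50 blk=10 s=2: MISS | VC []
  [3] addr=0xfd blk=31 s=3: L1-HIT | VC []
  [4] addr=0x53 blk=10 s=2: L1-HIT | VC []
  [5] addr=0x53 blk=10 s=2: L1-HIT | VC []
  [6] addr=0xf8 blk=31 s=3: L1-HIT | VC []
  [7] addr=0xfc blk=31 s=3: L1-HIT | VC []
  [8] addr=0xf9 blk=31 s=3: L1-HIT | VC []
  [9] addr=0xfa blk=31 s=3: L1-HIT | VC []
  [10] addr=0xfd blk=31 s=3: L1-HIT | VC []
  [11] addr=0xfe blk=31 s=3: L1-HIT | VC []
  [12] addr=0x90 blk=18 s=2: MISS | VC [10]
  [13] addr=0xd2 blk=26 s=2: MISS | VC [10, 18]
  [14] addr=0xf8 blk=31 s=3: L1-HIT | VC [10, 18]
  [15] addr=0x3c blk=7 s=3: MISS | VC [10, 18, 31]
  [16] addr=0x5d blk=11 s=3: MISS | VC [10, 18, 31, 7]
  [17] addr=0x39 blk=7 s=3: VC-HIT | VC [10, 18, 31, 11]
  [18] addr=0x39 blk=7 s=3: L1-HIT | VC [10, 18, 31, 11]
  [19] addr=0x5b blk=11 s=3: VC-HIT | VC [10, 18, 31, 7]
  [20] addr=0x3d blk=7 s=3: VC-HIT | VC [10, 18, 31, 11]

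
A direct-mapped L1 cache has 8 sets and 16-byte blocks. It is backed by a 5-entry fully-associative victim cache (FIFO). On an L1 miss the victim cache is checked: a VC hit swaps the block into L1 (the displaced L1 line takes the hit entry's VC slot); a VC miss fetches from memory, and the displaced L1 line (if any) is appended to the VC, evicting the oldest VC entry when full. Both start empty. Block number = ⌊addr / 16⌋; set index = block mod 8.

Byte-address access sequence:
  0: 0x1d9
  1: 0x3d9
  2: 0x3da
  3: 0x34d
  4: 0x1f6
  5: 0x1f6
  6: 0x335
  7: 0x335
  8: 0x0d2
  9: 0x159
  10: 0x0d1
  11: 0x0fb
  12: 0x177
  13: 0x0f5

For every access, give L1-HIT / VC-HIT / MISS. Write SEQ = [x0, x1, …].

SEQ = [MISS, MISS, L1-HIT, MISS, MISS, L1-HIT, MISS, L1-HIT, MISS, MISS, VC-HIT, MISS, MISS, VC-HIT]

  [0] addr=0x1d9 blk=29 s=5: MISS | VC []
  [1] addr=0x3d9 blk=61 s=5: MISS | VC [29]
  [2] addr=0x3da blk=61 s=5: L1-HIT | VC [29]
  [3] addr=0x34d blk=52 s=4: MISS | VC [29]
  [4] addr=0x1f6 blk=31 s=7: MISS | VC [29]
  [5] addr=0x1f6 blk=31 s=7: L1-HIT | VC [29]
  [6] addr=0x335 blk=51 s=3: MISS | VC [29]
  [7] addr=0x335 blk=51 s=3: L1-HIT | VC [29]
  [8] addr=0xd2 blk=13 s=5: MISS | VC [29, 61]
  [9] addr=0x159 blk=21 s=5: MISS | VC [29, 61, 13]
  [10] addr=0xd1 blk=13 s=5: VC-HIT | VC [29, 61, 21]
  [11] addr=0xfb blk=15 s=7: MISS | VC [29, 61, 21, 31]
  [12] addr=0x177 blk=23 s=7: MISS | VC [29, 61, 21, 31, 15]
  [13] addr=0xf5 blk=15 s=7: VC-HIT | VC [29, 61, 21, 31, 23]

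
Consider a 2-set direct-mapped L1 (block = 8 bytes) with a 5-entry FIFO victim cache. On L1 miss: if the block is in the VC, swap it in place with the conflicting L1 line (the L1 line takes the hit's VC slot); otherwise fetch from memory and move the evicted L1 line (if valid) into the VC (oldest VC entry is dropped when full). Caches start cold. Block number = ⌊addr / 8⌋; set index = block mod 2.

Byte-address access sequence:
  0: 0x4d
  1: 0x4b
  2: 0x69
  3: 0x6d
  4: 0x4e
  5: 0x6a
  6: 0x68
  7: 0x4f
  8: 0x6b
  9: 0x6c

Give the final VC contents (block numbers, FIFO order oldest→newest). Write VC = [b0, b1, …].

0: 0x4d (blk 9, set 1) → MISS  vc=[]
1: 0x4b (blk 9, set 1) → L1-HIT  vc=[]
2: 0x69 (blk 13, set 1) → MISS  vc=[9]
3: 0x6d (blk 13, set 1) → L1-HIT  vc=[9]
4: 0x4e (blk 9, set 1) → VC-HIT  vc=[13]
5: 0x6a (blk 13, set 1) → VC-HIT  vc=[9]
6: 0x68 (blk 13, set 1) → L1-HIT  vc=[9]
7: 0x4f (blk 9, set 1) → VC-HIT  vc=[13]
8: 0x6b (blk 13, set 1) → VC-HIT  vc=[9]
9: 0x6c (blk 13, set 1) → L1-HIT  vc=[9]

VC = [9]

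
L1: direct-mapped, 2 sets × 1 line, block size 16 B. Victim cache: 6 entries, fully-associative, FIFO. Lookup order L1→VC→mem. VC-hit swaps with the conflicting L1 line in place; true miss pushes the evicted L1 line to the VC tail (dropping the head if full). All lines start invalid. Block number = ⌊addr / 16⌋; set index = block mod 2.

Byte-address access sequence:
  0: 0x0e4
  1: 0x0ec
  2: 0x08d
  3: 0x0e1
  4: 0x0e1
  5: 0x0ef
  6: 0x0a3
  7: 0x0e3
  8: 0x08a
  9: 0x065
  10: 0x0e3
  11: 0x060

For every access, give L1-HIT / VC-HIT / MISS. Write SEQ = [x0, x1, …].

#0 0xe4→b14/s0 MISS; vc=[]
#1 0xec→b14/s0 L1-HIT; vc=[]
#2 0x8d→b8/s0 MISS; vc=[14]
#3 0xe1→b14/s0 VC-HIT; vc=[8]
#4 0xe1→b14/s0 L1-HIT; vc=[8]
#5 0xef→b14/s0 L1-HIT; vc=[8]
#6 0xa3→b10/s0 MISS; vc=[8,14]
#7 0xe3→b14/s0 VC-HIT; vc=[8,10]
#8 0x8a→b8/s0 VC-HIT; vc=[14,10]
#9 0x65→b6/s0 MISS; vc=[14,10,8]
#10 0xe3→b14/s0 VC-HIT; vc=[6,10,8]
#11 0x60→b6/s0 VC-HIT; vc=[14,10,8]

SEQ = [MISS, L1-HIT, MISS, VC-HIT, L1-HIT, L1-HIT, MISS, VC-HIT, VC-HIT, MISS, VC-HIT, VC-HIT]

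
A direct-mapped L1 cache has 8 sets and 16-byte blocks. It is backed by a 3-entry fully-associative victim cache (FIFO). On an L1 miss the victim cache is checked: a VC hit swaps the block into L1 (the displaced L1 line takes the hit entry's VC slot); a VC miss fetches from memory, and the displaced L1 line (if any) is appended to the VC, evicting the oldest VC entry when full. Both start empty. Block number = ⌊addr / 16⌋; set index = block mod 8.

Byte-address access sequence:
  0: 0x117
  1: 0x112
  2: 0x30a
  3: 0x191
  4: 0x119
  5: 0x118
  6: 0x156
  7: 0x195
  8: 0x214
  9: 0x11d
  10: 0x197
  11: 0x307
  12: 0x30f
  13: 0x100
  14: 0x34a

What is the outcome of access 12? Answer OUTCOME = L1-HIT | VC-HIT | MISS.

  [0] addr=0x117 blk=17 s=1: MISS | VC []
  [1] addr=0x112 blk=17 s=1: L1-HIT | VC []
  [2] addr=0x30a blk=48 s=0: MISS | VC []
  [3] addr=0x191 blk=25 s=1: MISS | VC [17]
  [4] addr=0x119 blk=17 s=1: VC-HIT | VC [25]
  [5] addr=0x118 blk=17 s=1: L1-HIT | VC [25]
  [6] addr=0x156 blk=21 s=5: MISS | VC [25]
  [7] addr=0x195 blk=25 s=1: VC-HIT | VC [17]
  [8] addr=0x214 blk=33 s=1: MISS | VC [17, 25]
  [9] addr=0x11d blk=17 s=1: VC-HIT | VC [33, 25]
  [10] addr=0x197 blk=25 s=1: VC-HIT | VC [33, 17]
  [11] addr=0x307 blk=48 s=0: L1-HIT | VC [33, 17]
  [12] addr=0x30f blk=48 s=0: L1-HIT | VC [33, 17]
  [13] addr=0x100 blk=16 s=0: MISS | VC [33, 17, 48]
  [14] addr=0x34a blk=52 s=4: MISS | VC [33, 17, 48]

OUTCOME = L1-HIT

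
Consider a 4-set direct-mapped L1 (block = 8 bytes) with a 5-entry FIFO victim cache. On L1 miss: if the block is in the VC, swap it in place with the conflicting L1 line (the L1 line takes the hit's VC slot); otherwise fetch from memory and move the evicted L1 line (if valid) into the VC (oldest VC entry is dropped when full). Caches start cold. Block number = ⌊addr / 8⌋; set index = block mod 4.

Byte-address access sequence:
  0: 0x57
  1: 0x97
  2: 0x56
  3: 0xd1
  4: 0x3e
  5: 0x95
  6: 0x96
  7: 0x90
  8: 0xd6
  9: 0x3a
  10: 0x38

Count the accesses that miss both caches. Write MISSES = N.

#0 0x57→b10/s2 MISS; vc=[]
#1 0x97→b18/s2 MISS; vc=[10]
#2 0x56→b10/s2 VC-HIT; vc=[18]
#3 0xd1→b26/s2 MISS; vc=[18,10]
#4 0x3e→b7/s3 MISS; vc=[18,10]
#5 0x95→b18/s2 VC-HIT; vc=[26,10]
#6 0x96→b18/s2 L1-HIT; vc=[26,10]
#7 0x90→b18/s2 L1-HIT; vc=[26,10]
#8 0xd6→b26/s2 VC-HIT; vc=[18,10]
#9 0x3a→b7/s3 L1-HIT; vc=[18,10]
#10 0x38→b7/s3 L1-HIT; vc=[18,10]

MISSES = 4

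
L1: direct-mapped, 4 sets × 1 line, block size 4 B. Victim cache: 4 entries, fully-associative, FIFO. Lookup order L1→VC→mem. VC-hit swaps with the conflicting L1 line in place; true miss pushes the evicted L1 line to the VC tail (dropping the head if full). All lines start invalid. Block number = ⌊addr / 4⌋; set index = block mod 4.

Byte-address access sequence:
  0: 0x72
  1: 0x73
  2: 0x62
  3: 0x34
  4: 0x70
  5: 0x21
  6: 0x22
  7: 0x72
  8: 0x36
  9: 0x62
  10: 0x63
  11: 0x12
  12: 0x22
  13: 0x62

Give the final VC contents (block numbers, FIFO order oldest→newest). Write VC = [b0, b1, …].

0: 0x72 (blk 28, set 0) → MISS  vc=[]
1: 0x73 (blk 28, set 0) → L1-HIT  vc=[]
2: 0x62 (blk 24, set 0) → MISS  vc=[28]
3: 0x34 (blk 13, set 1) → MISS  vc=[28]
4: 0x70 (blk 28, set 0) → VC-HIT  vc=[24]
5: 0x21 (blk 8, set 0) → MISS  vc=[24, 28]
6: 0x22 (blk 8, set 0) → L1-HIT  vc=[24, 28]
7: 0x72 (blk 28, set 0) → VC-HIT  vc=[24, 8]
8: 0x36 (blk 13, set 1) → L1-HIT  vc=[24, 8]
9: 0x62 (blk 24, set 0) → VC-HIT  vc=[28, 8]
10: 0x63 (blk 24, set 0) → L1-HIT  vc=[28, 8]
11: 0x12 (blk 4, set 0) → MISS  vc=[28, 8, 24]
12: 0x22 (blk 8, set 0) → VC-HIT  vc=[28, 4, 24]
13: 0x62 (blk 24, set 0) → VC-HIT  vc=[28, 4, 8]

VC = [28, 4, 8]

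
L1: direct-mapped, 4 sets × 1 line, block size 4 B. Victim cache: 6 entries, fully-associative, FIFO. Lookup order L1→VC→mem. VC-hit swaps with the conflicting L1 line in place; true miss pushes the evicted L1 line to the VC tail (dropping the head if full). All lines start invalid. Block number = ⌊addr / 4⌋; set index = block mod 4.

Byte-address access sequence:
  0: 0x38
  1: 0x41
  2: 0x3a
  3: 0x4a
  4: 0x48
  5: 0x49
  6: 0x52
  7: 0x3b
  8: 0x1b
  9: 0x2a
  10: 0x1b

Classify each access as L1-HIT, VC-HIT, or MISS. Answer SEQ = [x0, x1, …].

#0 0x38→b14/s2 MISS; vc=[]
#1 0x41→b16/s0 MISS; vc=[]
#2 0x3a→b14/s2 L1-HIT; vc=[]
#3 0x4a→b18/s2 MISS; vc=[14]
#4 0x48→b18/s2 L1-HIT; vc=[14]
#5 0x49→b18/s2 L1-HIT; vc=[14]
#6 0x52→b20/s0 MISS; vc=[14,16]
#7 0x3b→b14/s2 VC-HIT; vc=[18,16]
#8 0x1b→b6/s2 MISS; vc=[18,16,14]
#9 0x2a→b10/s2 MISS; vc=[18,16,14,6]
#10 0x1b→b6/s2 VC-HIT; vc=[18,16,14,10]

SEQ = [MISS, MISS, L1-HIT, MISS, L1-HIT, L1-HIT, MISS, VC-HIT, MISS, MISS, VC-HIT]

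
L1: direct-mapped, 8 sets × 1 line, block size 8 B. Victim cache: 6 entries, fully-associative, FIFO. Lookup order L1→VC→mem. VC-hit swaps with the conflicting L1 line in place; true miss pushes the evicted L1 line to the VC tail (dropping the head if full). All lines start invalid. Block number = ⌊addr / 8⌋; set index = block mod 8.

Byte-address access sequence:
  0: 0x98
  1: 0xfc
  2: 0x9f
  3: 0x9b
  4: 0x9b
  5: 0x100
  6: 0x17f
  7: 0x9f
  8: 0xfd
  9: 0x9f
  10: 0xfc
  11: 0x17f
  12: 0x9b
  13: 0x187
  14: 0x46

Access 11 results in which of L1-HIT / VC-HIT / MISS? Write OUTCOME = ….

0: 0x98 (blk 19, set 3) → MISS  vc=[]
1: 0xfc (blk 31, set 7) → MISS  vc=[]
2: 0x9f (blk 19, set 3) → L1-HIT  vc=[]
3: 0x9b (blk 19, set 3) → L1-HIT  vc=[]
4: 0x9b (blk 19, set 3) → L1-HIT  vc=[]
5: 0x100 (blk 32, set 0) → MISS  vc=[]
6: 0x17f (blk 47, set 7) → MISS  vc=[31]
7: 0x9f (blk 19, set 3) → L1-HIT  vc=[31]
8: 0xfd (blk 31, set 7) → VC-HIT  vc=[47]
9: 0x9f (blk 19, set 3) → L1-HIT  vc=[47]
10: 0xfc (blk 31, set 7) → L1-HIT  vc=[47]
11: 0x17f (blk 47, set 7) → VC-HIT  vc=[31]
12: 0x9b (blk 19, set 3) → L1-HIT  vc=[31]
13: 0x187 (blk 48, set 0) → MISS  vc=[31, 32]
14: 0x46 (blk 8, set 0) → MISS  vc=[31, 32, 48]

OUTCOME = VC-HIT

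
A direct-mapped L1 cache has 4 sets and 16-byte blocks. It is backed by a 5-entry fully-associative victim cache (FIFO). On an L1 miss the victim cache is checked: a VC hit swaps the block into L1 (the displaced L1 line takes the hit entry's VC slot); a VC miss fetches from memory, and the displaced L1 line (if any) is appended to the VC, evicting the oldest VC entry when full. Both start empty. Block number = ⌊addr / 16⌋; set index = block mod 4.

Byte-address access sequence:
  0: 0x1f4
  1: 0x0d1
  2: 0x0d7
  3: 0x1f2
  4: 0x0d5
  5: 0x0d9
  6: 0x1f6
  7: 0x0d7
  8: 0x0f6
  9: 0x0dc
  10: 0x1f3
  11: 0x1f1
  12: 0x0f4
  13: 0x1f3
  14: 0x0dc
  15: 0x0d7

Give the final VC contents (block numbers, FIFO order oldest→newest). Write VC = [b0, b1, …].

VC = [15]

  [0] addr=0x1f4 blk=31 s=3: MISS | VC []
  [1] addr=0xd1 blk=13 s=1: MISS | VC []
  [2] addr=0xd7 blk=13 s=1: L1-HIT | VC []
  [3] addr=0x1f2 blk=31 s=3: L1-HIT | VC []
  [4] addr=0xd5 blk=13 s=1: L1-HIT | VC []
  [5] addr=0xd9 blk=13 s=1: L1-HIT | VC []
  [6] addr=0x1f6 blk=31 s=3: L1-HIT | VC []
  [7] addr=0xd7 blk=13 s=1: L1-HIT | VC []
  [8] addr=0xf6 blk=15 s=3: MISS | VC [31]
  [9] addr=0xdc blk=13 s=1: L1-HIT | VC [31]
  [10] addr=0x1f3 blk=31 s=3: VC-HIT | VC [15]
  [11] addr=0x1f1 blk=31 s=3: L1-HIT | VC [15]
  [12] addr=0xf4 blk=15 s=3: VC-HIT | VC [31]
  [13] addr=0x1f3 blk=31 s=3: VC-HIT | VC [15]
  [14] addr=0xdc blk=13 s=1: L1-HIT | VC [15]
  [15] addr=0xd7 blk=13 s=1: L1-HIT | VC [15]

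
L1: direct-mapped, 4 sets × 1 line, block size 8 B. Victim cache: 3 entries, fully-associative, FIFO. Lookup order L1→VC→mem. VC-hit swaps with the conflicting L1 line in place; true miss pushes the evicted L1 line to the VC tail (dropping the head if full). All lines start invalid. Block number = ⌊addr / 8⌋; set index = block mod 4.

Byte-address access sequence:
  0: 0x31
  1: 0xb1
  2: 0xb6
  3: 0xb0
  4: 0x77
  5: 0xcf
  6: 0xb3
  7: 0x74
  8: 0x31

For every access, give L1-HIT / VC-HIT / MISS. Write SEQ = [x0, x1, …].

  [0] addr=0x31 blk=6 s=2: MISS | VC []
  [1] addr=0xb1 blk=22 s=2: MISS | VC [6]
  [2] addr=0xb6 blk=22 s=2: L1-HIT | VC [6]
  [3] addr=0xb0 blk=22 s=2: L1-HIT | VC [6]
  [4] addr=0x77 blk=14 s=2: MISS | VC [6, 22]
  [5] addr=0xcf blk=25 s=1: MISS | VC [6, 22]
  [6] addr=0xb3 blk=22 s=2: VC-HIT | VC [6, 14]
  [7] addr=0x74 blk=14 s=2: VC-HIT | VC [6, 22]
  [8] addr=0x31 blk=6 s=2: VC-HIT | VC [14, 22]

SEQ = [MISS, MISS, L1-HIT, L1-HIT, MISS, MISS, VC-HIT, VC-HIT, VC-HIT]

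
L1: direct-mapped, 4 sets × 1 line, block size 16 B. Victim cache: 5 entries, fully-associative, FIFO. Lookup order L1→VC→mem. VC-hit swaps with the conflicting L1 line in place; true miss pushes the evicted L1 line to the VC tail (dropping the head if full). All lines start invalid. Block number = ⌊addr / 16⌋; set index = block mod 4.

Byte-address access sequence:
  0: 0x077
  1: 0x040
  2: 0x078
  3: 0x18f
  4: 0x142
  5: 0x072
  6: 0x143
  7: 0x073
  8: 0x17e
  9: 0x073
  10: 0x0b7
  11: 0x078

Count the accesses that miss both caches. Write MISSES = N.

  [0] addr=0x77 blk=7 s=3: MISS | VC []
  [1] addr=0x40 blk=4 s=0: MISS | VC []
  [2] addr=0x78 blk=7 s=3: L1-HIT | VC []
  [3] addr=0x18f blk=24 s=0: MISS | VC [4]
  [4] addr=0x142 blk=20 s=0: MISS | VC [4, 24]
  [5] addr=0x72 blk=7 s=3: L1-HIT | VC [4, 24]
  [6] addr=0x143 blk=20 s=0: L1-HIT | VC [4, 24]
  [7] addr=0x73 blk=7 s=3: L1-HIT | VC [4, 24]
  [8] addr=0x17e blk=23 s=3: MISS | VC [4, 24, 7]
  [9] addr=0x73 blk=7 s=3: VC-HIT | VC [4, 24, 23]
  [10] addr=0xb7 blk=11 s=3: MISS | VC [4, 24, 23, 7]
  [11] addr=0x78 blk=7 s=3: VC-HIT | VC [4, 24, 23, 11]

MISSES = 6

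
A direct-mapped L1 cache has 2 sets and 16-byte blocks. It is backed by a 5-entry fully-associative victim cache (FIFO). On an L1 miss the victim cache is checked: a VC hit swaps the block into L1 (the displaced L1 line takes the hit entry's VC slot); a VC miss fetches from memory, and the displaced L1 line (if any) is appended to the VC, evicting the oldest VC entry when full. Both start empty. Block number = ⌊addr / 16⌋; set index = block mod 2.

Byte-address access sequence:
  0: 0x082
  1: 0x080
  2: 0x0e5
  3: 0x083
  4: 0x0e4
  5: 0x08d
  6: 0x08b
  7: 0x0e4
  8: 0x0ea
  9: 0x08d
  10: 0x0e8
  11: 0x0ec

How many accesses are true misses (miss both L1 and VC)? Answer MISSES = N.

0: 0x82 (blk 8, set 0) → MISS  vc=[]
1: 0x80 (blk 8, set 0) → L1-HIT  vc=[]
2: 0xe5 (blk 14, set 0) → MISS  vc=[8]
3: 0x83 (blk 8, set 0) → VC-HIT  vc=[14]
4: 0xe4 (blk 14, set 0) → VC-HIT  vc=[8]
5: 0x8d (blk 8, set 0) → VC-HIT  vc=[14]
6: 0x8b (blk 8, set 0) → L1-HIT  vc=[14]
7: 0xe4 (blk 14, set 0) → VC-HIT  vc=[8]
8: 0xea (blk 14, set 0) → L1-HIT  vc=[8]
9: 0x8d (blk 8, set 0) → VC-HIT  vc=[14]
10: 0xe8 (blk 14, set 0) → VC-HIT  vc=[8]
11: 0xec (blk 14, set 0) → L1-HIT  vc=[8]

MISSES = 2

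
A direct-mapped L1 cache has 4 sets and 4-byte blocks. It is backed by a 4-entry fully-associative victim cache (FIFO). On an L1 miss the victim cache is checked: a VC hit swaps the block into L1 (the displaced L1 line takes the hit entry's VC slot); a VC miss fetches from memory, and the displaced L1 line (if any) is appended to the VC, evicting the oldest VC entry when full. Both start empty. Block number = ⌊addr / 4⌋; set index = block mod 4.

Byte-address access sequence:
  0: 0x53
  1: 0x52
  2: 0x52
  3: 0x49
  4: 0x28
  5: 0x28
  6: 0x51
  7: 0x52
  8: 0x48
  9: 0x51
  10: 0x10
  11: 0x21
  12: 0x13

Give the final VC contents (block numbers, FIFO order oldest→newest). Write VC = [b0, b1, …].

VC = [10, 20, 8]

  [0] addr=0x53 blk=20 s=0: MISS | VC []
  [1] addr=0x52 blk=20 s=0: L1-HIT | VC []
  [2] addr=0x52 blk=20 s=0: L1-HIT | VC []
  [3] addr=0x49 blk=18 s=2: MISS | VC []
  [4] addr=0x28 blk=10 s=2: MISS | VC [18]
  [5] addr=0x28 blk=10 s=2: L1-HIT | VC [18]
  [6] addr=0x51 blk=20 s=0: L1-HIT | VC [18]
  [7] addr=0x52 blk=20 s=0: L1-HIT | VC [18]
  [8] addr=0x48 blk=18 s=2: VC-HIT | VC [10]
  [9] addr=0x51 blk=20 s=0: L1-HIT | VC [10]
  [10] addr=0x10 blk=4 s=0: MISS | VC [10, 20]
  [11] addr=0x21 blk=8 s=0: MISS | VC [10, 20, 4]
  [12] addr=0x13 blk=4 s=0: VC-HIT | VC [10, 20, 8]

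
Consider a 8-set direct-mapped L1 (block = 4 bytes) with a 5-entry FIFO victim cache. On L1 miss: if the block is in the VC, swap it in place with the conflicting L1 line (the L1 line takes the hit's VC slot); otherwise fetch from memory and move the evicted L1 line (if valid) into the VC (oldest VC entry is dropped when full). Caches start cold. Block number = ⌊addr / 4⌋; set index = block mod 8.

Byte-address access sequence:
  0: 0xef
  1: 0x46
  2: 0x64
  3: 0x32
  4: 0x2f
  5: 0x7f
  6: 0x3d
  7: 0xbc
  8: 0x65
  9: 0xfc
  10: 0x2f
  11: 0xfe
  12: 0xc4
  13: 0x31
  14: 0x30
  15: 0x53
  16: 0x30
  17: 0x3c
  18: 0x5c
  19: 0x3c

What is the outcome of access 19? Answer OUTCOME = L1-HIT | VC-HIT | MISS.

OUTCOME = VC-HIT

  [0] addr=0xef blk=59 s=3: MISS | VC []
  [1] addr=0x46 blk=17 s=1: MISS | VC []
  [2] addr=0x64 blk=25 s=1: MISS | VC [17]
  [3] addr=0x32 blk=12 s=4: MISS | VC [17]
  [4] addr=0x2f blk=11 s=3: MISS | VC [17, 59]
  [5] addr=0x7f blk=31 s=7: MISS | VC [17, 59]
  [6] addr=0x3d blk=15 s=7: MISS | VC [17, 59, 31]
  [7] addr=0xbc blk=47 s=7: MISS | VC [17, 59, 31, 15]
  [8] addr=0x65 blk=25 s=1: L1-HIT | VC [17, 59, 31, 15]
  [9] addr=0xfc blk=63 s=7: MISS | VC [17, 59, 31, 15, 47]
  [10] addr=0x2f blk=11 s=3: L1-HIT | VC [17, 59, 31, 15, 47]
  [11] addr=0xfe blk=63 s=7: L1-HIT | VC [17, 59, 31, 15, 47]
  [12] addr=0xc4 blk=49 s=1: MISS | VC [59, 31, 15, 47, 25]
  [13] addr=0x31 blk=12 s=4: L1-HIT | VC [59, 31, 15, 47, 25]
  [14] addr=0x30 blk=12 s=4: L1-HIT | VC [59, 31, 15, 47, 25]
  [15] addr=0x53 blk=20 s=4: MISS | VC [31, 15, 47, 25, 12]
  [16] addr=0x30 blk=12 s=4: VC-HIT | VC [31, 15, 47, 25, 20]
  [17] addr=0x3c blk=15 s=7: VC-HIT | VC [31, 63, 47, 25, 20]
  [18] addr=0x5c blk=23 s=7: MISS | VC [63, 47, 25, 20, 15]
  [19] addr=0x3c blk=15 s=7: VC-HIT | VC [63, 47, 25, 20, 23]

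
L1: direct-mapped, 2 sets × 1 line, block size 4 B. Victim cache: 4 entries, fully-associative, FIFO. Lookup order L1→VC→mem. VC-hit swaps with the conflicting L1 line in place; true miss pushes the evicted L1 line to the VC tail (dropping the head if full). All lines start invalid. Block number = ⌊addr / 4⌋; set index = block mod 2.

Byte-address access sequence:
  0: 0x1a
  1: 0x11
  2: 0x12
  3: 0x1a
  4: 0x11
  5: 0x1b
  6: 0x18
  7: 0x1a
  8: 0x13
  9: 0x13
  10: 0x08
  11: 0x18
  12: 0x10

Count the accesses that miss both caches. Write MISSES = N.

  [0] addr=0x1a blk=6 s=0: MISS | VC []
  [1] addr=0x11 blk=4 s=0: MISS | VC [6]
  [2] addr=0x12 blk=4 s=0: L1-HIT | VC [6]
  [3] addr=0x1a blk=6 s=0: VC-HIT | VC [4]
  [4] addr=0x11 blk=4 s=0: VC-HIT | VC [6]
  [5] addr=0x1b blk=6 s=0: VC-HIT | VC [4]
  [6] addr=0x18 blk=6 s=0: L1-HIT | VC [4]
  [7] addr=0x1a blk=6 s=0: L1-HIT | VC [4]
  [8] addr=0x13 blk=4 s=0: VC-HIT | VC [6]
  [9] addr=0x13 blk=4 s=0: L1-HIT | VC [6]
  [10] addr=0x8 blk=2 s=0: MISS | VC [6, 4]
  [11] addr=0x18 blk=6 s=0: VC-HIT | VC [2, 4]
  [12] addr=0x10 blk=4 s=0: VC-HIT | VC [2, 6]

MISSES = 3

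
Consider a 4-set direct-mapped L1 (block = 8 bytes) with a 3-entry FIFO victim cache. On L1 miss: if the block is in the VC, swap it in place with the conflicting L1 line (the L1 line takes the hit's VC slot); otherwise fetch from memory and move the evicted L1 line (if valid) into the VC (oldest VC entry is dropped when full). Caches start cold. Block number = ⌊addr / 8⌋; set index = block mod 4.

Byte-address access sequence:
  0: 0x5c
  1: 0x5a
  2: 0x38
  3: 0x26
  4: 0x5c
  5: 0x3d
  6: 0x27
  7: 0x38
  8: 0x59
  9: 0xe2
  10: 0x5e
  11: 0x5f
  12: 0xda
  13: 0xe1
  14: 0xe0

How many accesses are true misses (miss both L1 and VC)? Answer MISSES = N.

MISSES = 5

  [0] addr=0x5c blk=11 s=3: MISS | VC []
  [1] addr=0x5a blk=11 s=3: L1-HIT | VC []
  [2] addr=0x38 blk=7 s=3: MISS | VC [11]
  [3] addr=0x26 blk=4 s=0: MISS | VC [11]
  [4] addr=0x5c blk=11 s=3: VC-HIT | VC [7]
  [5] addr=0x3d blk=7 s=3: VC-HIT | VC [11]
  [6] addr=0x27 blk=4 s=0: L1-HIT | VC [11]
  [7] addr=0x38 blk=7 s=3: L1-HIT | VC [11]
  [8] addr=0x59 blk=11 s=3: VC-HIT | VC [7]
  [9] addr=0xe2 blk=28 s=0: MISS | VC [7, 4]
  [10] addr=0x5e blk=11 s=3: L1-HIT | VC [7, 4]
  [11] addr=0x5f blk=11 s=3: L1-HIT | VC [7, 4]
  [12] addr=0xda blk=27 s=3: MISS | VC [7, 4, 11]
  [13] addr=0xe1 blk=28 s=0: L1-HIT | VC [7, 4, 11]
  [14] addr=0xe0 blk=28 s=0: L1-HIT | VC [7, 4, 11]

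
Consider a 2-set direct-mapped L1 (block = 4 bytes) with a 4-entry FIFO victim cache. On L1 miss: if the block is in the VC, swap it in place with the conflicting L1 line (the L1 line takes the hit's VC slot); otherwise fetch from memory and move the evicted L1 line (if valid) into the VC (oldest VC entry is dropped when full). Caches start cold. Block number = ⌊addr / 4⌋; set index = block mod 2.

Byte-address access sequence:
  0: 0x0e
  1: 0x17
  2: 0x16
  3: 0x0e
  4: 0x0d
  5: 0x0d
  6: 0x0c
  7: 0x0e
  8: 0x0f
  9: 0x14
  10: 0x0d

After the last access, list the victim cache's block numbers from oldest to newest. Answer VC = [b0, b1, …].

#0 0xe→b3/s1 MISS; vc=[]
#1 0x17→b5/s1 MISS; vc=[3]
#2 0x16→b5/s1 L1-HIT; vc=[3]
#3 0xe→b3/s1 VC-HIT; vc=[5]
#4 0xd→b3/s1 L1-HIT; vc=[5]
#5 0xd→b3/s1 L1-HIT; vc=[5]
#6 0xc→b3/s1 L1-HIT; vc=[5]
#7 0xe→b3/s1 L1-HIT; vc=[5]
#8 0xf→b3/s1 L1-HIT; vc=[5]
#9 0x14→b5/s1 VC-HIT; vc=[3]
#10 0xd→b3/s1 VC-HIT; vc=[5]

VC = [5]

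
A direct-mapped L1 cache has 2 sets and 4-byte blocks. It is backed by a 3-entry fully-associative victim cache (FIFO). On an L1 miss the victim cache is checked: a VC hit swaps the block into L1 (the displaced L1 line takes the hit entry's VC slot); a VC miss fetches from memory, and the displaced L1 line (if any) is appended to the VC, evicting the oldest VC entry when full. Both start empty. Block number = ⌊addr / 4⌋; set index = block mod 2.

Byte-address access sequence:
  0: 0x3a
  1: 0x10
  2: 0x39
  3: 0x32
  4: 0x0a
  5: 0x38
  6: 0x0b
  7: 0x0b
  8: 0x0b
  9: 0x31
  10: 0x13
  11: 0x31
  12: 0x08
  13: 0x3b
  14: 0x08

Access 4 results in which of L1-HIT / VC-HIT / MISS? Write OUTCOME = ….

0: 0x3a (blk 14, set 0) → MISS  vc=[]
1: 0x10 (blk 4, set 0) → MISS  vc=[14]
2: 0x39 (blk 14, set 0) → VC-HIT  vc=[4]
3: 0x32 (blk 12, set 0) → MISS  vc=[4, 14]
4: 0xa (blk 2, set 0) → MISS  vc=[4, 14, 12]
5: 0x38 (blk 14, set 0) → VC-HIT  vc=[4, 2, 12]
6: 0xb (blk 2, set 0) → VC-HIT  vc=[4, 14, 12]
7: 0xb (blk 2, set 0) → L1-HIT  vc=[4, 14, 12]
8: 0xb (blk 2, set 0) → L1-HIT  vc=[4, 14, 12]
9: 0x31 (blk 12, set 0) → VC-HIT  vc=[4, 14, 2]
10: 0x13 (blk 4, set 0) → VC-HIT  vc=[12, 14, 2]
11: 0x31 (blk 12, set 0) → VC-HIT  vc=[4, 14, 2]
12: 0x8 (blk 2, set 0) → VC-HIT  vc=[4, 14, 12]
13: 0x3b (blk 14, set 0) → VC-HIT  vc=[4, 2, 12]
14: 0x8 (blk 2, set 0) → VC-HIT  vc=[4, 14, 12]

OUTCOME = MISS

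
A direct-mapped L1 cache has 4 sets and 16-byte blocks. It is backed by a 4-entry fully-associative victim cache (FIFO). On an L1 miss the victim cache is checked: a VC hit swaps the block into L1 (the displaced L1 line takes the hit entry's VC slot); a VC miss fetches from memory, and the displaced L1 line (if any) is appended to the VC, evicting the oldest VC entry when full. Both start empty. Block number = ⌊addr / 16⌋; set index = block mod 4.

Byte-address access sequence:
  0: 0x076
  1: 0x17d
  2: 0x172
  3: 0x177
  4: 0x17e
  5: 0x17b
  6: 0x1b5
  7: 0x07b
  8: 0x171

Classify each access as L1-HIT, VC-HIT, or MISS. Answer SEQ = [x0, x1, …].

  [0] addr=0x76 blk=7 s=3: MISS | VC []
  [1] addr=0x17d blk=23 s=3: MISS | VC [7]
  [2] addr=0x172 blk=23 s=3: L1-HIT | VC [7]
  [3] addr=0x177 blk=23 s=3: L1-HIT | VC [7]
  [4] addr=0x17e blk=23 s=3: L1-HIT | VC [7]
  [5] addr=0x17b blk=23 s=3: L1-HIT | VC [7]
  [6] addr=0x1b5 blk=27 s=3: MISS | VC [7, 23]
  [7] addr=0x7b blk=7 s=3: VC-HIT | VC [27, 23]
  [8] addr=0x171 blk=23 s=3: VC-HIT | VC [27, 7]

SEQ = [MISS, MISS, L1-HIT, L1-HIT, L1-HIT, L1-HIT, MISS, VC-HIT, VC-HIT]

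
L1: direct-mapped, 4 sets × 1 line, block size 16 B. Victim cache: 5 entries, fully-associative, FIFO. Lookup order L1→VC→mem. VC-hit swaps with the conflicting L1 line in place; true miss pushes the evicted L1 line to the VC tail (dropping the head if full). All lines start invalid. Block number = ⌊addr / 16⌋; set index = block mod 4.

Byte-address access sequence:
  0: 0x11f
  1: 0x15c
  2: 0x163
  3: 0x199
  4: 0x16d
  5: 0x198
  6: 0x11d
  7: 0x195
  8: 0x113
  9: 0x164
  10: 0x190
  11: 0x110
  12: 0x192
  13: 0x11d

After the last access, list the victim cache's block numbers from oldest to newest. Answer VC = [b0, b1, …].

0: 0x11f (blk 17, set 1) → MISS  vc=[]
1: 0x15c (blk 21, set 1) → MISS  vc=[17]
2: 0x163 (blk 22, set 2) → MISS  vc=[17]
3: 0x199 (blk 25, set 1) → MISS  vc=[17, 21]
4: 0x16d (blk 22, set 2) → L1-HIT  vc=[17, 21]
5: 0x198 (blk 25, set 1) → L1-HIT  vc=[17, 21]
6: 0x11d (blk 17, set 1) → VC-HIT  vc=[25, 21]
7: 0x195 (blk 25, set 1) → VC-HIT  vc=[17, 21]
8: 0x113 (blk 17, set 1) → VC-HIT  vc=[25, 21]
9: 0x164 (blk 22, set 2) → L1-HIT  vc=[25, 21]
10: 0x190 (blk 25, set 1) → VC-HIT  vc=[17, 21]
11: 0x110 (blk 17, set 1) → VC-HIT  vc=[25, 21]
12: 0x192 (blk 25, set 1) → VC-HIT  vc=[17, 21]
13: 0x11d (blk 17, set 1) → VC-HIT  vc=[25, 21]

VC = [25, 21]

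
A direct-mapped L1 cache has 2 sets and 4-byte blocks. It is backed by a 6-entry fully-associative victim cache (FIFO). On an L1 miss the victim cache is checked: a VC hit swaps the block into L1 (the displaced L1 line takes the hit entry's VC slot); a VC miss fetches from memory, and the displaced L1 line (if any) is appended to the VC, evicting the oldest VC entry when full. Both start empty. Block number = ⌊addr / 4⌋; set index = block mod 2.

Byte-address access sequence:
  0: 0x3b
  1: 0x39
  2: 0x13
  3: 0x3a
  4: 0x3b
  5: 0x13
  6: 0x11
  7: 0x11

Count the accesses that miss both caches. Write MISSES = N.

  [0] addr=0x3b blk=14 s=0: MISS | VC []
  [1] addr=0x39 blk=14 s=0: L1-HIT | VC []
  [2] addr=0x13 blk=4 s=0: MISS | VC [14]
  [3] addr=0x3a blk=14 s=0: VC-HIT | VC [4]
  [4] addr=0x3b blk=14 s=0: L1-HIT | VC [4]
  [5] addr=0x13 blk=4 s=0: VC-HIT | VC [14]
  [6] addr=0x11 blk=4 s=0: L1-HIT | VC [14]
  [7] addr=0x11 blk=4 s=0: L1-HIT | VC [14]

MISSES = 2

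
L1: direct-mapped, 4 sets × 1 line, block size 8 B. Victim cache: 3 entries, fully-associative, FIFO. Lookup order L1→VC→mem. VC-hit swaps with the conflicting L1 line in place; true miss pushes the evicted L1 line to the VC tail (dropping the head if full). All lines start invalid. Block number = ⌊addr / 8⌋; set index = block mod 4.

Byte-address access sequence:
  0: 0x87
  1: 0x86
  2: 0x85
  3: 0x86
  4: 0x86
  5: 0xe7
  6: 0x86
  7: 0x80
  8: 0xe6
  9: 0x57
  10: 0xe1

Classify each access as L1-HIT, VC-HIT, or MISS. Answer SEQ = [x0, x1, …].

0: 0x87 (blk 16, set 0) → MISS  vc=[]
1: 0x86 (blk 16, set 0) → L1-HIT  vc=[]
2: 0x85 (blk 16, set 0) → L1-HIT  vc=[]
3: 0x86 (blk 16, set 0) → L1-HIT  vc=[]
4: 0x86 (blk 16, set 0) → L1-HIT  vc=[]
5: 0xe7 (blk 28, set 0) → MISS  vc=[16]
6: 0x86 (blk 16, set 0) → VC-HIT  vc=[28]
7: 0x80 (blk 16, set 0) → L1-HIT  vc=[28]
8: 0xe6 (blk 28, set 0) → VC-HIT  vc=[16]
9: 0x57 (blk 10, set 2) → MISS  vc=[16]
10: 0xe1 (blk 28, set 0) → L1-HIT  vc=[16]

SEQ = [MISS, L1-HIT, L1-HIT, L1-HIT, L1-HIT, MISS, VC-HIT, L1-HIT, VC-HIT, MISS, L1-HIT]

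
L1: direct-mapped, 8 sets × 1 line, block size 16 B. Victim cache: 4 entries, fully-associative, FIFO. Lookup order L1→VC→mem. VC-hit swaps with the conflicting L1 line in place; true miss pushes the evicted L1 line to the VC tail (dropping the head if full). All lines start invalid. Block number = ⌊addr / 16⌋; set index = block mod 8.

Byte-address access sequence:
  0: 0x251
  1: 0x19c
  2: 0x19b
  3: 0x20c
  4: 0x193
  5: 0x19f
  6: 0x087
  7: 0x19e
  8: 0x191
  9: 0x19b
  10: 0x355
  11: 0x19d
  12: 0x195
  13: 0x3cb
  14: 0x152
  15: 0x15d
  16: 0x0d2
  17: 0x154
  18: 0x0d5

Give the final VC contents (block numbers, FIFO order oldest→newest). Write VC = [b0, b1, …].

VC = [32, 37, 53, 21]

0: 0x251 (blk 37, set 5) → MISS  vc=[]
1: 0x19c (blk 25, set 1) → MISS  vc=[]
2: 0x19b (blk 25, set 1) → L1-HIT  vc=[]
3: 0x20c (blk 32, set 0) → MISS  vc=[]
4: 0x193 (blk 25, set 1) → L1-HIT  vc=[]
5: 0x19f (blk 25, set 1) → L1-HIT  vc=[]
6: 0x87 (blk 8, set 0) → MISS  vc=[32]
7: 0x19e (blk 25, set 1) → L1-HIT  vc=[32]
8: 0x191 (blk 25, set 1) → L1-HIT  vc=[32]
9: 0x19b (blk 25, set 1) → L1-HIT  vc=[32]
10: 0x355 (blk 53, set 5) → MISS  vc=[32, 37]
11: 0x19d (blk 25, set 1) → L1-HIT  vc=[32, 37]
12: 0x195 (blk 25, set 1) → L1-HIT  vc=[32, 37]
13: 0x3cb (blk 60, set 4) → MISS  vc=[32, 37]
14: 0x152 (blk 21, set 5) → MISS  vc=[32, 37, 53]
15: 0x15d (blk 21, set 5) → L1-HIT  vc=[32, 37, 53]
16: 0xd2 (blk 13, set 5) → MISS  vc=[32, 37, 53, 21]
17: 0x154 (blk 21, set 5) → VC-HIT  vc=[32, 37, 53, 13]
18: 0xd5 (blk 13, set 5) → VC-HIT  vc=[32, 37, 53, 21]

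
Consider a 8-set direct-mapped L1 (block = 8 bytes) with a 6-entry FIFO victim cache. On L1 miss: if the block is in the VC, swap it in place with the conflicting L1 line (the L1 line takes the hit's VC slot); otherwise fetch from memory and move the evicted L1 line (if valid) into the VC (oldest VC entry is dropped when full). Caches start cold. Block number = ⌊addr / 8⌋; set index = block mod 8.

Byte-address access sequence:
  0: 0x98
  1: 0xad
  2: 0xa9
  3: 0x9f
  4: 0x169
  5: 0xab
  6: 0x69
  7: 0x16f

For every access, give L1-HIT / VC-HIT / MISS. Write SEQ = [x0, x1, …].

  [0] addr=0x98 blk=19 s=3: MISS | VC []
  [1] addr=0xad blk=21 s=5: MISS | VC []
  [2] addr=0xa9 blk=21 s=5: L1-HIT | VC []
  [3] addr=0x9f blk=19 s=3: L1-HIT | VC []
  [4] addr=0x169 blk=45 s=5: MISS | VC [21]
  [5] addr=0xab blk=21 s=5: VC-HIT | VC [45]
  [6] addr=0x69 blk=13 s=5: MISS | VC [45, 21]
  [7] addr=0x16f blk=45 s=5: VC-HIT | VC [13, 21]

SEQ = [MISS, MISS, L1-HIT, L1-HIT, MISS, VC-HIT, MISS, VC-HIT]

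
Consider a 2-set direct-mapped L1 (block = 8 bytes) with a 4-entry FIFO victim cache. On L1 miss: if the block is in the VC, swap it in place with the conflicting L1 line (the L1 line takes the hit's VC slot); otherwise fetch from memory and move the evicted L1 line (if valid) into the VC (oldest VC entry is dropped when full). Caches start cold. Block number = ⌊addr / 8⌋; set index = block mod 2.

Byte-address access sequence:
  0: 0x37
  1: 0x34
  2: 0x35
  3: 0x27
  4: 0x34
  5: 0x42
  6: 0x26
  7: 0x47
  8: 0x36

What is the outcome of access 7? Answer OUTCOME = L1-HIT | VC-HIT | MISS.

#0 0x37→b6/s0 MISS; vc=[]
#1 0x34→b6/s0 L1-HIT; vc=[]
#2 0x35→b6/s0 L1-HIT; vc=[]
#3 0x27→b4/s0 MISS; vc=[6]
#4 0x34→b6/s0 VC-HIT; vc=[4]
#5 0x42→b8/s0 MISS; vc=[4,6]
#6 0x26→b4/s0 VC-HIT; vc=[8,6]
#7 0x47→b8/s0 VC-HIT; vc=[4,6]
#8 0x36→b6/s0 VC-HIT; vc=[4,8]

OUTCOME = VC-HIT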